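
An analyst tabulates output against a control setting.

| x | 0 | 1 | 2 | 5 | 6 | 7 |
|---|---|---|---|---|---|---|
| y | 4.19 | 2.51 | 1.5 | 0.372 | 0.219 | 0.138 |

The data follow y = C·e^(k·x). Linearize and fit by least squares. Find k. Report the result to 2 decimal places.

k = -0.49

With ln yᵢ as the transformed response and xᵢ as the regressor:
Σx = 21.0000, Σ(x)² = 115.0000, Σln y = -1.7296, Σx·ln y = -26.1887.
Normal system: [[115.0000, 21.0000]; [21.0000, 6]]·[k, ln C]ᵀ = [-26.1887, -1.7296]ᵀ.
Slope k = (n·Σx·ln y − Σx·Σln y)/(n·Σ(x)² − (Σx)²) = (6·-26.1887 − 21.0000·-1.7296)/249.0000 = -0.48518; ln C = (Σln y − k·Σx)/n = 1.40988.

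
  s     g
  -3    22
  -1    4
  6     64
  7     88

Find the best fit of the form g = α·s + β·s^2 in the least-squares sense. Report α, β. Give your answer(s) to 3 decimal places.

Normal-equation sums: Σs·s = 95, Σs·s^2 = 531, Σs^2·s^2 = 3779.
For Xᵀg: Σs·g = 930, Σs^2·g = 6818.
So XᵀX·[α, β]ᵀ = Xᵀg: [[95, 531]; [531, 3779]]·[α, β]ᵀ = [930, 6818]ᵀ.
Eliminating β: 3779·(row 1) − 531·(row 2) gives 77044·α = 3779·930 − 531·6818 = -105888, so α = -26472/19261.
Then β = (6818 − 531·(-26472/19261))/3779 = 38470/19261.

α = -1.374, β = 1.997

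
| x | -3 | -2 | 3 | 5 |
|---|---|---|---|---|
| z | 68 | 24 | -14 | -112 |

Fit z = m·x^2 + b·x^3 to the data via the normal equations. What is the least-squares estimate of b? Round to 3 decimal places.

b = -1.502

With design matrix A, AᵀA = [[803, 3093]; [3093, 17147]] and Aᵀz = [-2218, -16406]ᵀ.
det = 803·17147 − 3093² = 4202392.
m = ((-2218)·17147 − 3093·(-16406))/4202392 = 1588964/525299; b = (803·(-16406) − 3093·(-2218))/4202392 = -789218/525299.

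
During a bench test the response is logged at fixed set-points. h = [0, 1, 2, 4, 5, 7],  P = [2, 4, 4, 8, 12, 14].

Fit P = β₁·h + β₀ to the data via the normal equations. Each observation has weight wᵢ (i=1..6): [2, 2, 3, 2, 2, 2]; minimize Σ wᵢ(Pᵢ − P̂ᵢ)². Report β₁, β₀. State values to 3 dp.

Normal-equation sums: Σwᵢ·h·h = 194, Σwᵢ·h = 40, Σwᵢ·1 = 13.
For MᵀWP: Σwᵢ·h·P = 412, Σwᵢ·P = 92.
So MᵀWM·[β₁, β₀]ᵀ = MᵀWP: [[194, 40]; [40, 13]]·[β₁, β₀]ᵀ = [412, 92]ᵀ.
det = 194·13 − 40² = 922.
β₁ = (412·13 − 40·92)/922 = 838/461; β₀ = (194·92 − 40·412)/922 = 684/461.

β₁ = 1.818, β₀ = 1.484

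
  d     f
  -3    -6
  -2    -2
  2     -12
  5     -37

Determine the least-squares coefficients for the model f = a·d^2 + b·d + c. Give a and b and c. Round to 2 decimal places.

a = -0.91, b = -2.15, c = -3.61

Compute the Gram sums: Σd^2·d^2 = 738, Σd^2·d = 98, Σd^2 = 42, Σd·d = 42, Σd = 2, Σ1 = 4.
For Mᵀf: Σd^2·f = -1035, Σd·f = -187, Σf = -57.
Solving the 3×3 system (Gaussian elimination) gives a = -1423/1562, b = -153/71, c = -2817/781.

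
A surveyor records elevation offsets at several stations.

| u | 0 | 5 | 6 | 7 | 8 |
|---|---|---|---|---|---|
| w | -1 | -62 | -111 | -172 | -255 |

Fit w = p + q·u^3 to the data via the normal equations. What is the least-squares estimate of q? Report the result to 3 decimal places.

Normal-equation sums: Σ1 = 5, Σu^3 = 1196, Σu^3·u^3 = 442074.
Moment sums: Σw = -601, Σu^3·w = -221282.
Normal equations: [[5, 1196]; [1196, 442074]]·[p, q]ᵀ = [-601, -221282]ᵀ.
Eliminating q: 442074·(row 1) − 1196·(row 2) gives 779954·p = 442074·(-601) − 1196·(-221282) = -1033202, so p = -516601/389977.
Then q = ((-221282) − 1196·(-516601/389977))/442074 = -193807/389977.

q = -0.497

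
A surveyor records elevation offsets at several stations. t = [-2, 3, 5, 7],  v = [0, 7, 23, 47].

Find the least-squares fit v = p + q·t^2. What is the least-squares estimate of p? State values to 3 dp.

Sums needed: Σ1 = 4, Σt^2 = 87, Σt^2·t^2 = 3123.
Right-hand side: Σv = 77, Σt^2·v = 2941.
Normal equations: [[4, 87]; [87, 3123]]·[p, q]ᵀ = [77, 2941]ᵀ.
det = 4·3123 − 87² = 4923.
p = (77·3123 − 87·2941)/4923 = -5132/1641; q = (4·2941 − 87·77)/4923 = 5065/4923.

p = -3.127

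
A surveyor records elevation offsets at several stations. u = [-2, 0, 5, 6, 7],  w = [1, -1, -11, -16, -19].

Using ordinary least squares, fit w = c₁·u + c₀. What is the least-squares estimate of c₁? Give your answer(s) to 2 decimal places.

Sums needed: Σu·u = 114, Σu = 16, Σ1 = 5.
Right-hand side: Σu·w = -286, Σw = -46.
Normal equations: [[114, 16]; [16, 5]]·[c₁, c₀]ᵀ = [-286, -46]ᵀ.
Eliminating c₀: 5·(row 1) − 16·(row 2) gives 314·c₁ = 5·(-286) − 16·(-46) = -694, so c₁ = -347/157.
Then c₀ = ((-46) − 16·(-347/157))/5 = -334/157.

c₁ = -2.21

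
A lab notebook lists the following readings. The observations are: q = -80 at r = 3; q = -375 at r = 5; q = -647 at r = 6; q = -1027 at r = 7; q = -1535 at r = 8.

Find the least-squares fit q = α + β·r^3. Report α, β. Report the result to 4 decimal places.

α = 0.6288, β = -2.9985

Sums needed: Σ1 = 5, Σr^3 = 1223, Σr^3·r^3 = 442803.
Right-hand side: Σq = -3664, Σr^3·q = -1326968.
Normal equations: [[5, 1223]; [1223, 442803]]·[α, β]ᵀ = [-3664, -1326968]ᵀ.
Determinant 5·442803 − 1223² = 718286.
α = ((-3664)·442803 − 1223·(-1326968))/718286 = 225836/359143; β = (5·(-1326968) − 1223·(-3664))/718286 = -1076884/359143.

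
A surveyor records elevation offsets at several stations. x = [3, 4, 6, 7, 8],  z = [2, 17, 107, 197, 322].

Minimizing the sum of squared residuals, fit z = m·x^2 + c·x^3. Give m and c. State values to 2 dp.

m = -2.98, c = 1.00

Normal-equation sums: Σx^2·x^2 = 8130, Σx^2·x^3 = 58618, Σx^3·x^3 = 431274.
Right-hand side: Σx^2·z = 34403, Σx^3·z = 256689.
Determinant 8130·431274 − 58618² = 70187696.
m = (34403·431274 − 58618·256689)/70187696 = -3080535/1032172; c = (8130·256689 − 58618·34403)/70187696 = 1033037/1032172.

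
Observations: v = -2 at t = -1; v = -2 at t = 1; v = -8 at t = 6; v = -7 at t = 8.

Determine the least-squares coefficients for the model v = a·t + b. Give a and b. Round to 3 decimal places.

Sums needed: Σt·t = 102, Σt = 14, Σ1 = 4.
Moment sums: Σt·v = -104, Σv = -19.
Normal equations: [[102, 14]; [14, 4]]·[a, b]ᵀ = [-104, -19]ᵀ.
Determinant 102·4 − 14² = 212.
a = ((-104)·4 − 14·(-19))/212 = -75/106; b = (102·(-19) − 14·(-104))/212 = -241/106.

a = -0.708, b = -2.274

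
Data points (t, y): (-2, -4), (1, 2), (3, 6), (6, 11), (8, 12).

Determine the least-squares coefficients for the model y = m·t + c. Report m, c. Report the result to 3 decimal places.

m = 1.650, c = 0.121

The normal system AᵀA·[m, c]ᵀ = Aᵀy is [[114, 16]; [16, 5]]·[m, c]ᵀ = [190, 27]ᵀ.
Eliminating c: 5·(row 1) − 16·(row 2) gives 314·m = 5·190 − 16·27 = 518, so m = 259/157.
Then c = (27 − 16·(259/157))/5 = 19/157.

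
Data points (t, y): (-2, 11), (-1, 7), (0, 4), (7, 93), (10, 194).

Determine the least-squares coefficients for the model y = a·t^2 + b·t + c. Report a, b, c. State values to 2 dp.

a = 1.99, b = -0.90, c = 2.90

Compute the Gram sums: Σt^2·t^2 = 12418, Σt^2·t = 1334, Σt^2 = 154, Σt·t = 154, Σt = 14, Σ1 = 5.
Right-hand side: Σt^2·y = 24008, Σt·y = 2562, Σy = 309.
Normal equations: [[12418, 1334, 154]; [1334, 154, 14]; [154, 14, 5]]·[a, b, c]ᵀ = [24008, 2562, 309]ᵀ.
Inverting the 3×3 Gram matrix, [a, b, c]ᵀ = [164591/82524, -74617/82524, 19959/6877]ᵀ.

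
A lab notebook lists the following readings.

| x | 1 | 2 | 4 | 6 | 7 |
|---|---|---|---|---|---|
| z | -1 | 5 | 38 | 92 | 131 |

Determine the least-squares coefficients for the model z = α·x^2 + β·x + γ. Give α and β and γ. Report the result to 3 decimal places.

Forming MᵀM = [[3970, 632, 106]; [632, 106, 20]; [106, 20, 5]] and Mᵀz = [10358, 1630, 265]ᵀ gives MᵀM·[α, β, γ]ᵀ = Mᵀz.
Solving the 3×3 system (Gaussian elimination) gives α = 150/49, β = -1635/637, γ = -1039/637.

α = 3.061, β = -2.567, γ = -1.631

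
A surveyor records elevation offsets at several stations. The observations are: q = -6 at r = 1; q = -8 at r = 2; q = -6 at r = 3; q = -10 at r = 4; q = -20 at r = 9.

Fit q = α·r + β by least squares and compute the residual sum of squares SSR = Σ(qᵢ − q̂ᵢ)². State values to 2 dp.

SSR = 9.71

From the data, Σr·r = 111, Σr = 19, Σ1 = 5.
Moment sums: Σr·q = -260, Σq = -50.
Normal equations: [[111, 19]; [19, 5]]·[α, β]ᵀ = [-260, -50]ᵀ.
Δ = 111·5 − 19² = 194.
α = ((-260)·5 − 19·(-50))/194 = -175/97; β = (111·(-50) − 19·(-260))/194 = -305/97.
Residuals: -102/97, -121/97, 248/97, 35/97, -60/97; SSR = 942/97.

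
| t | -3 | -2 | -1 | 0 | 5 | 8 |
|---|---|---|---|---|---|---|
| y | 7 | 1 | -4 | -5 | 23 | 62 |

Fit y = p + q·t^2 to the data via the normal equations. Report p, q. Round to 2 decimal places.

p = -3.80, q = 1.04

The normal equations are: 6·p + 103·q = 84;  103·p + 4819·q = 4606.
(Σ1 = 6, Σt^2 = 103, Σt^2·t^2 = 4819, Σy = 84, Σt^2·y = 4606.)
Eliminating q: 4819·(row 1) − 103·(row 2) gives 18305·p = 4819·84 − 103·4606 = -69622, so p = -9946/2615.
Then q = (4606 − 103·(-9946/2615))/4819 = 2712/2615.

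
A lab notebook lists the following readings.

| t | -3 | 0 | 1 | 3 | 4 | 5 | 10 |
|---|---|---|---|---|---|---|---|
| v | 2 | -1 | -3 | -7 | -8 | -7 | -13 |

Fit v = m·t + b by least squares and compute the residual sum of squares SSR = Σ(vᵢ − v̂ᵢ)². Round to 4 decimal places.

Entries of AᵀA: Σt·t = 160, Σt = 20, Σ1 = 7.
For Aᵀv: Σt·v = -227, Σv = -37.
Normal equations: [[160, 20]; [20, 7]]·[m, b]ᵀ = [-227, -37]ᵀ.
Eliminating b: 7·(row 1) − 20·(row 2) gives 720·m = 7·(-227) − 20·(-37) = -849, so m = -283/240.
Then b = ((-37) − 20·(-283/240))/7 = -23/12.
Residuals: 91/240, 11/12, 23/240, -371/240, -41/30, 13/16, 17/24; SSR = 513/80.

SSR = 6.4125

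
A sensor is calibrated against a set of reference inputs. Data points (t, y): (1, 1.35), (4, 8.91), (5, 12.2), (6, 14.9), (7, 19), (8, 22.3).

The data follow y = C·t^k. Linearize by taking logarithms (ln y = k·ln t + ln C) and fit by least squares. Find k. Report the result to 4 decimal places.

Taking logs, ln y = k·ln t + ln C, so regress ln y on ln t.
Sums: Σln t = 8.8128, Σ(ln t)² = 15.8331, Σln y = 13.7391, Σln t·ln y = 24.0836.
Normal system: [[15.8331, 8.8128]; [8.8128, 6]]·[k, ln C]ᵀ = [24.0836, 13.7391]ᵀ.
Slope k = (n·Σln t·ln y − Σln t·Σln y)/(n·Σ(ln t)² − (Σln t)²) = (6·24.0836 − 8.8128·13.7391)/17.3327 = 1.35126; ln C = (Σln y − k·Σln t)/n = 0.30511.

k = 1.3513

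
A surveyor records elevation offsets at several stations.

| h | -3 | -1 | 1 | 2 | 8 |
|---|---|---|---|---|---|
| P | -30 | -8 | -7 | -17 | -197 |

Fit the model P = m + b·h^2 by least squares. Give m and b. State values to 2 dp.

m = -4.25, b = -3.01

From the data, Σ1 = 5, Σh^2 = 79, Σh^2·h^2 = 4195.
And ΣP = -259, Σh^2·P = -12961.
Normal equations: [[5, 79]; [79, 4195]]·[m, b]ᵀ = [-259, -12961]ᵀ.
Eliminating b: 4195·(row 1) − 79·(row 2) gives 14734·m = 4195·(-259) − 79·(-12961) = -62586, so m = -31293/7367.
Then b = ((-12961) − 79·(-31293/7367))/4195 = -22172/7367.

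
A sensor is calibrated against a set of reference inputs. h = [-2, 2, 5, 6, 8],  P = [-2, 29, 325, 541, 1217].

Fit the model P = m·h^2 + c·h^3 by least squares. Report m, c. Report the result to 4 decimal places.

The normal equations are: 6049·m + 43669·c = 105597;  43669·m + 324553·c = 780833.
(Σh^2·h^2 = 6049, Σh^2·h^3 = 43669, Σh^3·h^3 = 324553, Σh^2·P = 105597, Σh^3·P = 780833.)
Eliminating c: 324553·(row 1) − 43669·(row 2) gives 56239536·m = 324553·105597 − 43669·780833 = 173626864, so m = 10851679/3514971.
Then c = (780833 − 43669·(10851679/3514971))/324553 = 6996464/3514971.

m = 3.0873, c = 1.9905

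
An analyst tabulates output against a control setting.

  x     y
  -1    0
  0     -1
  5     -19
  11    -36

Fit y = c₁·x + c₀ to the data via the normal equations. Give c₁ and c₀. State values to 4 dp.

c₁ = -3.0964, c₀ = -2.3884

Setting ∂/∂c₁ … = 0 gives: 147·c₁ + 15·c₀ = -491;  15·c₁ + 4·c₀ = -56.
det = 147·4 − 15² = 363.
c₁ = ((-491)·4 − 15·(-56))/363 = -1124/363; c₀ = (147·(-56) − 15·(-491))/363 = -289/121.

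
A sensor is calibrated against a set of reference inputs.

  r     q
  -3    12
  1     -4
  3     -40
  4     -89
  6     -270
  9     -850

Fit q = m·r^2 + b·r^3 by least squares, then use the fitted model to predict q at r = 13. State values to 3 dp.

q̂ = -2443.156

Entries of AᵀA: Σr^2·r^2 = 8276, Σr^2·r^3 = 67850, Σr^3·r^3 = 583652.
Moment sums: Σr^2·q = -80250, Σr^3·q = -685074.
Normal equations: [[8276, 67850]; [67850, 583652]]·[m, b]ᵀ = [-80250, -685074]ᵀ.
det = 8276·583652 − 67850² = 226681452.
m = ((-80250)·583652 − 67850·(-685074))/226681452 = -29650175/18890121; b = (8276·(-685074) − 67850·(-80250))/226681452 = -18725827/18890121.
At r = 13: q̂ = (-29650175/18890121)·(169) + (-18725827/18890121)·(2197) = -15383840498/6296707.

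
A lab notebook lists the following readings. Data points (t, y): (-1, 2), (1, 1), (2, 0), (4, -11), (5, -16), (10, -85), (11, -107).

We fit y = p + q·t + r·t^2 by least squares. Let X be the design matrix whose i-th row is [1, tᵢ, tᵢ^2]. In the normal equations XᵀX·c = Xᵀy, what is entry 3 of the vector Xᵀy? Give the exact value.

Entry 3 ↔ basis t^2, so (Xᵀy)_{3} = Σᵢ (t^2)·yᵢ = (1)·(2) + (1)·(1) + (4)·(0) + (16)·(-11) + (25)·(-16) + (100)·(-85) + (121)·(-107) = -22020.

-22020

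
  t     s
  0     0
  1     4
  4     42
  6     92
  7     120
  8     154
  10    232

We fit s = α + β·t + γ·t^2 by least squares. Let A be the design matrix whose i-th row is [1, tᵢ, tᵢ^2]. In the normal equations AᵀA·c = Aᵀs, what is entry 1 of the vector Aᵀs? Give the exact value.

Entry 1 ↔ basis 1, so (Aᵀs)_{1} = Σᵢ sᵢ = (1)·(0) + (1)·(4) + (1)·(42) + (1)·(92) + (1)·(120) + (1)·(154) + (1)·(232) = 644.

644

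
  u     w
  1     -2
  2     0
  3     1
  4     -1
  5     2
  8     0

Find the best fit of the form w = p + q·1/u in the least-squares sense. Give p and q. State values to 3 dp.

p = 1.188, q = -2.959

AᵀA·[p, q]ᵀ = Aᵀw reads: 6·p + (289/120)·q = 0;  (289/120)·p + (21301/14400)·q = -91/60.
(Σ1 = 6, Σ1/u = 289/120, Σ1/u·1/u = 21301/14400, Σw = 0, Σ1/u·w = -91/60.)
Eliminating q: (21301/14400)·(row 1) − (289/120)·(row 2) gives (8857/2880)·p = (21301/14400)·0 − (289/120)·(-91/60) = 26299/7200, so p = 3094/2605.
Then q = ((-91/60) − (289/120)·(3094/2605))/(21301/14400) = -26208/8857.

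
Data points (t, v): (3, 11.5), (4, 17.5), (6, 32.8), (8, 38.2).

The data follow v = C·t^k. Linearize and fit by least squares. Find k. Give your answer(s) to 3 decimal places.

k = 1.271

With ln vᵢ as the transformed response and ln tᵢ as the regressor:
XᵀX = [[10.6632, 6.3561]; [6.3561, 4]], rhs = [20.4801, 12.4378]ᵀ  (here Σln t = 6.3561, Σ(ln t)² = 10.6632, Σln v = 12.4378, Σln t·ln v = 20.4801).
Δ = 10.6632·4 − (6.3561)² = 2.2529; k = (20.4801·4 − 6.3561·12.4378)/2.2529 = 1.27145, ln C = (10.6632·12.4378 − 6.3561·20.4801)/2.2529 = 1.08908.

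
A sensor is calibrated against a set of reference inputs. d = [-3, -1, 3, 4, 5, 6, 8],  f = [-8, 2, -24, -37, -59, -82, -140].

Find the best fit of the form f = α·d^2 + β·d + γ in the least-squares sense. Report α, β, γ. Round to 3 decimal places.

Sums needed: Σd^2·d^2 = 6436, Σd^2·d = 916, Σd^2 = 160, Σd·d = 160, Σd = 22, Σ1 = 7.
Right-hand side: Σd^2·f = -14265, Σd·f = -2105, Σf = -348.
MᵀM·[α, β, γ]ᵀ = Mᵀf becomes [[6436, 916, 160]; [916, 160, 22]; [160, 22, 7]]·[α, β, γ]ᵀ = [-14265, -2105, -348]ᵀ.
Solving the 3×3 system (Gaussian elimination) gives α = -3241/1704, β = -4229/1704, γ = 443/284.

α = -1.902, β = -2.482, γ = 1.560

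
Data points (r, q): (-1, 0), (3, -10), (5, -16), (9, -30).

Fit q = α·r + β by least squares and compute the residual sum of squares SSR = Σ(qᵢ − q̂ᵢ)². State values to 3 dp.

SSR = 4.000

Normal-equation sums: Σr·r = 116, Σr = 16, Σ1 = 4.
Moment sums: Σr·q = -380, Σq = -56.
So MᵀM·[α, β]ᵀ = Mᵀq: [[116, 16]; [16, 4]]·[α, β]ᵀ = [-380, -56]ᵀ.
Determinant 116·4 − 16² = 208.
α = ((-380)·4 − 16·(-56))/208 = -3; β = (116·(-56) − 16·(-380))/208 = -2.
Residuals: -1, 1, 1, -1; SSR = 4.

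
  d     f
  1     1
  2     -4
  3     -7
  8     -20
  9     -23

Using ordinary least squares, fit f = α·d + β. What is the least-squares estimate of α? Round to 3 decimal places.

Entries of XᵀX: Σd·d = 159, Σd = 23, Σ1 = 5.
Moment sums: Σd·f = -395, Σf = -53.
det = 159·5 − 23² = 266.
α = ((-395)·5 − 23·(-53))/266 = -54/19; β = (159·(-53) − 23·(-395))/266 = 47/19.

α = -2.842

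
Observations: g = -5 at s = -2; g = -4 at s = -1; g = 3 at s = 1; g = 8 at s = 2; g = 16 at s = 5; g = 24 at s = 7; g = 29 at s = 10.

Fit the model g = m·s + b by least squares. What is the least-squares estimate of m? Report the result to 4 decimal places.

Normal-equation sums: Σs·s = 184, Σs = 22, Σ1 = 7.
And Σs·g = 571, Σg = 71.
Normal equations: [[184, 22]; [22, 7]]·[m, b]ᵀ = [571, 71]ᵀ.
Eliminating b: 7·(row 1) − 22·(row 2) gives 804·m = 7·571 − 22·71 = 2435, so m = 2435/804.
Then b = (71 − 22·(2435/804))/7 = 251/402.

m = 3.0286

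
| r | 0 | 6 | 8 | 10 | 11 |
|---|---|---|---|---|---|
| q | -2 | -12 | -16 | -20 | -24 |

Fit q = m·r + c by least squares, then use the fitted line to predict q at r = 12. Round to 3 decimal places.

q̂ = -24.405

The normal system AᵀA·[m, c]ᵀ = Aᵀq is [[321, 35]; [35, 5]]·[m, c]ᵀ = [-664, -74]ᵀ.
Determinant 321·5 − 35² = 380.
m = ((-664)·5 − 35·(-74))/380 = -73/38; c = (321·(-74) − 35·(-664))/380 = -257/190.
At r = 12: q̂ = (-73/38)·(12) + (-257/190)·(1) = -4637/190.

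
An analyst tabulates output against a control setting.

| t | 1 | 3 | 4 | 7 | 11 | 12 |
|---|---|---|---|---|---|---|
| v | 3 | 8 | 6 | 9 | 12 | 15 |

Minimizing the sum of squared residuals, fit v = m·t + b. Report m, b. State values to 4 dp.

Compute the Gram sums: Σt·t = 340, Σt = 38, Σ1 = 6.
Moment sums: Σt·v = 426, Σv = 53.
Determinant 340·6 − 38² = 596.
m = (426·6 − 38·53)/596 = 271/298; b = (340·53 − 38·426)/596 = 458/149.

m = 0.9094, b = 3.0738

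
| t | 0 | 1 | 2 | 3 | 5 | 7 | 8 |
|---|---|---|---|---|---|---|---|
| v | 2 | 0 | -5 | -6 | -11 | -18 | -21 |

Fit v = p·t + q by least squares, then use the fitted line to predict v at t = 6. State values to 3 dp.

With design matrix M, MᵀM = [[152, 26]; [26, 7]] and Mᵀv = [-377, -59]ᵀ.
Determinant 152·7 − 26² = 388.
p = ((-377)·7 − 26·(-59))/388 = -1105/388; q = (152·(-59) − 26·(-377))/388 = 417/194.
At t = 6: v̂ = (-1105/388)·(6) + (417/194)·(1) = -1449/97.

v̂ = -14.938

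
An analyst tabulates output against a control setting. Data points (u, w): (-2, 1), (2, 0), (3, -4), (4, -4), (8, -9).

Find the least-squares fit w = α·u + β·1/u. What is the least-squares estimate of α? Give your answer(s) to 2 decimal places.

Entries of AᵀA: Σu·u = 97, Σu·1/u = 5, Σ1/u·1/u = 397/576.
Right-hand side: Σu·w = -102, Σ1/u·w = -95/24.
Eliminating β: (397/576)·(row 1) − 5·(row 2) gives (24109/576)·α = (397/576)·(-102) − 5·(-95/24) = -4849/96, so α = -29094/24109.
Then β = ((-95/24) − 5·(-29094/24109))/(397/576) = 72600/24109.

α = -1.21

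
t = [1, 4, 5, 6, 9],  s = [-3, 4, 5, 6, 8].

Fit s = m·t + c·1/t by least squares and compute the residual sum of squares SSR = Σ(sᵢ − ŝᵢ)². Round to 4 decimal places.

The normal equations are: 159·m + 5·c = 146;  5·m + (37021/32400)·c = 8/9.
(Σt·t = 159, Σt·1/t = 5, Σ1/t·1/t = 37021/32400, Σt·s = 146, Σ1/t·s = 8/9.)
Determinant 159·(37021/32400) − 5² = 1692113/10800.
m = (146·(37021/32400) − 5·(8/9))/(1692113/10800) = 5261066/5076339; c = (159·(8/9) − 5·146)/(1692113/10800) = -6357600/1692113.
Residuals: -1417283/5076339, 4029292/5076339, 2890925/5076339, 690146/1692113, -1539894/1692113; SSR = 10288814/5076339.

SSR = 2.0268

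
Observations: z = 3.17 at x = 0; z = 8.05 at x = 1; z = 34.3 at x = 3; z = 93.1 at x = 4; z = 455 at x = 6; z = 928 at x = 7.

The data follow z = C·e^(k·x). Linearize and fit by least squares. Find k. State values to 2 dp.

With ln zᵢ as the transformed response and xᵢ as the regressor:
Σx = 21.0000, Σ(x)² = 111.0000, Σln z = 24.2616, Σx·ln z = 115.3788.
Normal system: [[111.0000, 21.0000]; [21.0000, 6]]·[k, ln C]ᵀ = [115.3788, 24.2616]ᵀ.
Δ = 111.0000·6 − (21.0000)² = 225.0000; k = (115.3788·6 − 21.0000·24.2616)/225.0000 = 0.81236, ln C = (111.0000·24.2616 − 21.0000·115.3788)/225.0000 = 1.20034.

k = 0.81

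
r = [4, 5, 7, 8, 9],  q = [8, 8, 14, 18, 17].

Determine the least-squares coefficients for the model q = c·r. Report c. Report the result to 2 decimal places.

c = 1.99

XᵀX·[c]ᵀ = Xᵀq reads: 235·c = 467.
(Σr·r = 235, Σr·q = 467.)
c = 467/235 = 1.98723.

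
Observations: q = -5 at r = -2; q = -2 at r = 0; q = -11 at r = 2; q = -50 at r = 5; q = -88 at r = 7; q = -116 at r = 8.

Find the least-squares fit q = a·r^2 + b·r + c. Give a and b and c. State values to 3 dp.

Compute the Gram sums: Σr^2·r^2 = 7154, Σr^2·r = 980, Σr^2 = 146, Σr·r = 146, Σr = 20, Σ1 = 6.
And Σr^2·q = -13050, Σr·q = -1806, Σq = -272.
So XᵀX·[a, b, c]ᵀ = Xᵀq: [[7154, 980, 146]; [980, 146, 20]; [146, 20, 6]]·[a, b, c]ᵀ = [-13050, -1806, -272]ᵀ.
Row-reducing yields a = -16637/10582, b = -223/143, c = -139/74.

a = -1.572, b = -1.559, c = -1.878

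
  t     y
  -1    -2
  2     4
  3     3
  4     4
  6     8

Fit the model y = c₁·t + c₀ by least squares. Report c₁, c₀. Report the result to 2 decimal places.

c₁ = 1.32, c₀ = -0.30

Compute the Gram sums: Σt·t = 66, Σt = 14, Σ1 = 5.
For Aᵀy: Σt·y = 83, Σy = 17.
AᵀA·[c₁, c₀]ᵀ = Aᵀy becomes [[66, 14]; [14, 5]]·[c₁, c₀]ᵀ = [83, 17]ᵀ.
Determinant 66·5 − 14² = 134.
c₁ = (83·5 − 14·17)/134 = 177/134; c₀ = (66·17 − 14·83)/134 = -20/67.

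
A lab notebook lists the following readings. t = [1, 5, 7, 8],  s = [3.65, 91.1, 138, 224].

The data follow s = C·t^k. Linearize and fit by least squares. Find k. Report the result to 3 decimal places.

Linearized form: ln s = k·ln t + ln C. From the 4 transformed points,
Sums: Σln t = 5.6348, Σ(ln t)² = 10.7009, Σln s = 16.1456, Σln t·ln s = 28.1029.
Normal system: [[10.7009, 5.6348]; [5.6348, 4]]·[k, ln C]ᵀ = [28.1029, 16.1456]ᵀ.
Solving (det = 11.0529): k = 1.93928, ln C = 1.30453.

k = 1.939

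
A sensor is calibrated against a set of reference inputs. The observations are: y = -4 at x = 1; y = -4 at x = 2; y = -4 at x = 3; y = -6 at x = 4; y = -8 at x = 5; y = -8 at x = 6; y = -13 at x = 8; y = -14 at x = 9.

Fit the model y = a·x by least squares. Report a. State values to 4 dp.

a = -1.5508

Setting ∂/∂a … = 0 gives: 236·a = -366.
(Σx·x = 236, Σx·y = -366.)
a = (-366)/236 = -1.55085.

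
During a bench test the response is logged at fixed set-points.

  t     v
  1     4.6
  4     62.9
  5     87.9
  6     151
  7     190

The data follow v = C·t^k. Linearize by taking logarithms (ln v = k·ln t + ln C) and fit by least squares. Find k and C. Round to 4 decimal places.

k = 1.9098, C = 4.5257

Let Y = ln v. Fitting Y = k·ln t + ln C by least squares:
Σln t = 6.7334, Σ(ln t)² = 11.5091, Σln v = 20.4081, Σln t·ln v = 32.1456.
Equations: 11.5091·k + 6.7334·ln C = 32.1456;  6.7334·k + 5·ln C = 20.4081.
Δ = 11.5091·5 − (6.7334)² = 12.2067; k = (32.1456·5 − 6.7334·20.4081)/12.2067 = 1.90977, ln C = (11.5091·20.4081 − 6.7334·32.1456)/12.2067 = 1.50978, so C = exp(1.50978) = 4.52573.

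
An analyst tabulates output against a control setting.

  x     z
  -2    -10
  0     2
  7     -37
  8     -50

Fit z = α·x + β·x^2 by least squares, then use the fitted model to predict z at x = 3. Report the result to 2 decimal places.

Entries of AᵀA: Σx·x = 117, Σx·x^2 = 847, Σx^2·x^2 = 6513.
And Σx·z = -639, Σx^2·z = -5053.
Normal equations: [[117, 847]; [847, 6513]]·[α, β]ᵀ = [-639, -5053]ᵀ.
Δ = 117·6513 − 847² = 44612.
α = ((-639)·6513 − 847·(-5053))/44612 = 29521/11153; β = (117·(-5053) − 847·(-639))/44612 = -12492/11153.
At x = 3: ẑ = (29521/11153)·(3) + (-12492/11153)·(9) = -23865/11153.

ẑ = -2.14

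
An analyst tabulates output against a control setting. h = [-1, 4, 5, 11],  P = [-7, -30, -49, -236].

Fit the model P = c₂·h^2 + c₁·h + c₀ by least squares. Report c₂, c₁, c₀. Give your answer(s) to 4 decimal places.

c₂ = -2.0401, c₁ = 1.3041, c₀ = -3.5600

Compute the Gram sums: Σh^2·h^2 = 15523, Σh^2·h = 1519, Σh^2 = 163, Σh·h = 163, Σh = 19, Σ1 = 4.
And Σh^2·P = -30268, Σh·P = -2954, ΣP = -322.
Solving the 3×3 system (Gaussian elimination) gives c₂ = -41447/20316, c₁ = 26495/20316, c₀ = -6027/1693.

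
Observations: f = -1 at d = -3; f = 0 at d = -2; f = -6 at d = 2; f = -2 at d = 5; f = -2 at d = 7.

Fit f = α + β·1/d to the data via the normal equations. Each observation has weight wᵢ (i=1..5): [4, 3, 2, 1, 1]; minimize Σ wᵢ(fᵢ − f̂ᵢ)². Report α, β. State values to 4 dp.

α = -2.5217, β = -5.1918

Setting ∂/∂α … = 0 gives: 11·α + (-313/210)·β = -20;  (-313/210)·α + (77389/44100)·β = -562/105.
(Σwᵢ·1 = 11, Σwᵢ·1/d = -313/210, Σwᵢ·1/d·1/d = 77389/44100, Σwᵢ·f = -20, Σwᵢ·1/d·f = -562/105.)
Determinant 11·(77389/44100) − (-313/210)² = 75331/4410.
α = ((-20)·(77389/44100) − (-313/210)·(-562/105))/(75331/4410) = -949796/376655; β = (11·(-562/105) − (-313/210)·(-20))/(75331/4410) = -391104/75331.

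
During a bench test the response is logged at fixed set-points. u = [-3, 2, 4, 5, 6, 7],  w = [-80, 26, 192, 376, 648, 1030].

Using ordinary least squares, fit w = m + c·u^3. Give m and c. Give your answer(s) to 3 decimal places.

m = 1.023, c = 2.998

Entries of XᵀX: Σ1 = 6, Σu^3 = 729, Σu^3·u^3 = 184819.
And Σw = 2192, Σu^3·w = 554914.
XᵀX·[m, c]ᵀ = Xᵀw becomes [[6, 729]; [729, 184819]]·[m, c]ᵀ = [2192, 554914]ᵀ.
Determinant 6·184819 − 729² = 577473.
m = (2192·184819 − 729·554914)/577473 = 590942/577473; c = (6·554914 − 729·2192)/577473 = 577172/192491.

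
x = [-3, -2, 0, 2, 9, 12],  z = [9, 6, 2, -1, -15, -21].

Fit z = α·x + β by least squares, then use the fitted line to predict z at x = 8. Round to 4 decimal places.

Entries of MᵀM: Σx·x = 242, Σx = 18, Σ1 = 6.
For Mᵀz: Σx·z = -428, Σz = -20.
Eliminating β: 6·(row 1) − 18·(row 2) gives 1128·α = 6·(-428) − 18·(-20) = -2208, so α = -92/47.
Then β = ((-20) − 18·(-92/47))/6 = 358/141.
At x = 8: ẑ = (-92/47)·(8) + (358/141)·(1) = -1850/141.

ẑ = -13.1206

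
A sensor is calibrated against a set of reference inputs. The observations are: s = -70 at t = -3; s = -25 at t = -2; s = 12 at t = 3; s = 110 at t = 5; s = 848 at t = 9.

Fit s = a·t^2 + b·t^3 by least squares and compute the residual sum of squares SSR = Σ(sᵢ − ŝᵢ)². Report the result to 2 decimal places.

SSR = 0.09

From the data, Σt^2·t^2 = 7364, Σt^2·t^3 = 62142, Σt^3·t^3 = 548588.
For Xᵀs: Σt^2·s = 70816, Σt^3·s = 634356.
Eliminating b: 548588·(row 1) − 62142·(row 2) gives 178173868·a = 548588·70816 − 62142·634356 = -571342744, so a = -142835686/44543467.
Then b = (634356 − 62142·(-142835686/44543467))/548588 = 67687428/44543467.
Residuals: -4960960/44543467, -744507/44543467, -7517778/44543467, 9745020/44543467, -1584430/44543467; SSR = 4022099/44543467.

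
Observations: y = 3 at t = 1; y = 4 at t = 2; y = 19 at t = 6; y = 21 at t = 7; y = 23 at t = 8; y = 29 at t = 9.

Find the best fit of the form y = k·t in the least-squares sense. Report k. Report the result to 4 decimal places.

k = 3.0511

Setting ∂/∂k … = 0 gives: 235·k = 717.
Hence k = 717 / 235 ≈ 3.05106.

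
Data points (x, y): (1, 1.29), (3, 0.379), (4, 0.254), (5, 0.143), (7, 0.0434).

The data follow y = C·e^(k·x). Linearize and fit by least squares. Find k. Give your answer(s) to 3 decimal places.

With ln yᵢ as the transformed response and xᵢ as the regressor:
XᵀX = [[100.0000, 20.0000]; [20.0000, 5]], rhs = [-39.8233, -7.1682]ᵀ  (here Σx = 20.0000, Σ(x)² = 100.0000, Σln y = -7.1682, Σx·ln y = -39.8233).
Solving (det = 100.0000): k = -0.55753, ln C = 0.79646.

k = -0.558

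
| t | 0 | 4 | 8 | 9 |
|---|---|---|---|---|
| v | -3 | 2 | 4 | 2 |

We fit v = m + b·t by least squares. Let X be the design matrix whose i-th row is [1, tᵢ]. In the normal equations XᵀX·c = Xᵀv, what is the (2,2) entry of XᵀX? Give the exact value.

Row 2 ↔ basis t, column 2 ↔ basis t, so (XᵀX)_{2,2} = Σᵢ (t)·(t) = (0)·(0) + (4)·(4) + (8)·(8) + (9)·(9) = 161.

161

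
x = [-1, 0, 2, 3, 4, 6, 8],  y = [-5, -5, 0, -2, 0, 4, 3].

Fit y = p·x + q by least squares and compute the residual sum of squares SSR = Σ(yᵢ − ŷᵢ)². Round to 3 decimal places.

Normal-equation sums: Σx·x = 130, Σx = 22, Σ1 = 7.
Right-hand side: Σx·y = 47, Σy = -5.
Normal equations: [[130, 22]; [22, 7]]·[p, q]ᵀ = [47, -5]ᵀ.
Eliminating q: 7·(row 1) − 22·(row 2) gives 426·p = 7·47 − 22·(-5) = 439, so p = 439/426.
Then q = ((-5) − 22·(439/426))/7 = -842/213.
Residuals: -7/426, -223/213, 403/213, -485/426, -12/71, 377/213, -275/213; SSR = 4601/426.

SSR = 10.800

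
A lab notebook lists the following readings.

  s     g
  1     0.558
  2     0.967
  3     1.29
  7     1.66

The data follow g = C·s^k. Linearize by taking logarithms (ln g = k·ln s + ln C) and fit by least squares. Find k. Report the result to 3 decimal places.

Taking logs, ln g = k·ln s + ln C, so regress ln g on ln s.
Σln s = 3.7377, Σ(ln s)² = 5.4740, Σln g = 0.1445, Σln s·ln g = 1.2427.
Equations: 5.4740·k + 3.7377·ln C = 1.2427;  3.7377·k + 4·ln C = 0.1445.
Δ = 5.4740·4 − (3.7377)² = 7.9257; k = (1.2427·4 − 3.7377·0.1445)/7.9257 = 0.55903, ln C = (5.4740·0.1445 − 3.7377·1.2427)/7.9257 = -0.48625.

k = 0.559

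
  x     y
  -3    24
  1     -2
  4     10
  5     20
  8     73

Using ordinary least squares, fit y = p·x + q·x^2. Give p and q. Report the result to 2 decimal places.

Normal-equation sums: Σx·x = 115, Σx·x^2 = 675, Σx^2·x^2 = 5059.
Moment sums: Σx·y = 650, Σx^2·y = 5546.
So AᵀA·[p, q]ᵀ = Aᵀy: [[115, 675]; [675, 5059]]·[p, q]ᵀ = [650, 5546]ᵀ.
det = 115·5059 − 675² = 126160.
p = (650·5059 − 675·5546)/126160 = -5690/1577; q = (115·5546 − 675·650)/126160 = 2488/1577.

p = -3.61, q = 1.58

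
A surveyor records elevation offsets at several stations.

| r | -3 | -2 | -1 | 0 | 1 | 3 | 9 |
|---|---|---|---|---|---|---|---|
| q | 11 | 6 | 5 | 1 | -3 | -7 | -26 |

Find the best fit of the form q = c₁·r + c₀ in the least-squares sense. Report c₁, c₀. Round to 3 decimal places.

c₁ = -3.010, c₀ = 1.153

Forming AᵀA = [[105, 7]; [7, 7]] and Aᵀq = [-308, -13]ᵀ gives AᵀA·[c₁, c₀]ᵀ = Aᵀq.
Eliminating c₀: 7·(row 1) − 7·(row 2) gives 686·c₁ = 7·(-308) − 7·(-13) = -2065, so c₁ = -295/98.
Then c₀ = ((-13) − 7·(-295/98))/7 = 113/98.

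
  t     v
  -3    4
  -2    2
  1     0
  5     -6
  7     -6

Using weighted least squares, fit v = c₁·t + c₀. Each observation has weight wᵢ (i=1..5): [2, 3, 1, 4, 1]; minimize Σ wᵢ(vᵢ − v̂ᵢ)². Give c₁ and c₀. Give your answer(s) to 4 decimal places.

The normal system XᵀWX·[c₁, c₀]ᵀ = XᵀWv is [[180, 16]; [16, 11]]·[c₁, c₀]ᵀ = [-198, -16]ᵀ.
Δ = 180·11 − 16² = 1724.
c₁ = ((-198)·11 − 16·(-16))/1724 = -961/862; c₀ = (180·(-16) − 16·(-198))/1724 = 72/431.

c₁ = -1.1148, c₀ = 0.1671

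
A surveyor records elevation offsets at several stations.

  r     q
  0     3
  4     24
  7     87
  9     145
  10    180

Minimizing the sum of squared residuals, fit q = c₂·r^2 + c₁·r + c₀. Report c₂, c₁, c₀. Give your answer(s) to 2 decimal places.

With design matrix M, MᵀM = [[19218, 2136, 246]; [2136, 246, 30]; [246, 30, 5]] and Mᵀq = [34392, 3810, 439]ᵀ.
Row-reducing yields c₂ = 287/143, c₁ = -322/143, c₀ = 367/143.

c₂ = 2.01, c₁ = -2.25, c₀ = 2.57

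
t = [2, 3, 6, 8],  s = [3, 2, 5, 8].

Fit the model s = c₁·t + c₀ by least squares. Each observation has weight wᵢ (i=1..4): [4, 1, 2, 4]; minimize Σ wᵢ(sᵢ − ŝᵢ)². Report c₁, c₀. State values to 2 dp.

The normal system XᵀWX·[c₁, c₀]ᵀ = XᵀWs is [[353, 55]; [55, 11]]·[c₁, c₀]ᵀ = [346, 56]ᵀ.
Δ = 353·11 − 55² = 858.
c₁ = (346·11 − 55·56)/858 = 11/13; c₀ = (353·56 − 55·346)/858 = 123/143.

c₁ = 0.85, c₀ = 0.86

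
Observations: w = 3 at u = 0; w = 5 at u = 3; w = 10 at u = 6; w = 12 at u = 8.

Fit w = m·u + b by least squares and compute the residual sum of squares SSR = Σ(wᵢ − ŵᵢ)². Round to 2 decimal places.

From the data, Σu·u = 109, Σu = 17, Σ1 = 4.
Moment sums: Σu·w = 171, Σw = 30.
AᵀA·[m, b]ᵀ = Aᵀw becomes [[109, 17]; [17, 4]]·[m, b]ᵀ = [171, 30]ᵀ.
Determinant 109·4 − 17² = 147.
m = (171·4 − 17·30)/147 = 58/49; b = (109·30 − 17·171)/147 = 121/49.
Residuals: 26/49, -50/49, 3/7, 3/49; SSR = 74/49.

SSR = 1.51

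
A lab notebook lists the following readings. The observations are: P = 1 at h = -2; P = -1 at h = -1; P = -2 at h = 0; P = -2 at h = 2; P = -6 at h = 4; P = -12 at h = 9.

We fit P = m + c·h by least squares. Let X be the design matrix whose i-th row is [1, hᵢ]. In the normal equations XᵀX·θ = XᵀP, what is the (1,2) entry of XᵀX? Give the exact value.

12

Row 1 ↔ basis 1, column 2 ↔ basis h, so (XᵀX)_{1,2} = Σᵢ h = (1)·(-2) + (1)·(-1) + (1)·(0) + (1)·(2) + (1)·(4) + (1)·(9) = 12.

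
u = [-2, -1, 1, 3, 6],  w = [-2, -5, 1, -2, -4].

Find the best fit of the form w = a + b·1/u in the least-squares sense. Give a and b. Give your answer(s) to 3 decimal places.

a = -2.400, b = 2.372

The normal system MᵀM·[a, b]ᵀ = Mᵀw is [[5, 0]; [0, 43/18]]·[a, b]ᵀ = [-12, 17/3]ᵀ.
Determinant 5·(43/18) − 0² = 215/18.
a = ((-12)·(43/18) − 0·(17/3))/(215/18) = -12/5; b = (5·(17/3) − 0·(-12))/(215/18) = 102/43.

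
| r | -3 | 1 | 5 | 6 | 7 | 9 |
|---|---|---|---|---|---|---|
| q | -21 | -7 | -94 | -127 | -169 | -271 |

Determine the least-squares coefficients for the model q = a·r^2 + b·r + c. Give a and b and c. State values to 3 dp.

Compute the Gram sums: Σr^2·r^2 = 10965, Σr^2·r = 1387, Σr^2 = 201, Σr·r = 201, Σr = 25, Σ1 = 6.
Right-hand side: Σr^2·q = -37350, Σr·q = -4798, Σq = -689.
Normal equations: [[10965, 1387, 201]; [1387, 201, 25]; [201, 25, 6]]·[a, b, c]ᵀ = [-37350, -4798, -689]ᵀ.
Solving the 3×3 system (Gaussian elimination) gives a = -27659/9240, b = -8979/3080, c = -1589/660.

a = -2.993, b = -2.915, c = -2.408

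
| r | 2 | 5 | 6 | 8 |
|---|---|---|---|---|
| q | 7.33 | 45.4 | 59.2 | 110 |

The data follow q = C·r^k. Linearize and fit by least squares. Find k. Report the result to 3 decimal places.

Let Y = ln q. Fitting Y = k·ln r + ln C by least squares:
Σln r = 6.1738, Σ(ln r)² = 10.6052, Σln q = 14.5889, Σln r·ln q = 24.6080.
Normal system: [[10.6052, 6.1738]; [6.1738, 4]]·[k, ln C]ᵀ = [24.6080, 14.5889]ᵀ.
Δ = 10.6052·4 − (6.1738)² = 4.3053; k = (24.6080·4 − 6.1738·14.5889)/4.3053 = 1.94255, ln C = (10.6052·14.5889 − 6.1738·24.6080)/4.3053 = 0.64900.

k = 1.943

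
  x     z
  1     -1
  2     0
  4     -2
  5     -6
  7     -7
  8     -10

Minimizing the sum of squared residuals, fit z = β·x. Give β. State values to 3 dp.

β = -1.057

Setting ∂/∂β … = 0 gives: 159·β = -168.
(Σx·x = 159, Σx·z = -168.)
Hence β = -168 / 159 ≈ -1.0566.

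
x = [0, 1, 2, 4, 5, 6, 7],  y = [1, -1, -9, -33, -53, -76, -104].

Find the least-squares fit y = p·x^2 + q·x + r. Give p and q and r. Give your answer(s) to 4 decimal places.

p = -2.1036, q = -0.2305, r = 0.9050

Sums needed: Σx^2·x^2 = 4595, Σx^2·x = 757, Σx^2 = 131, Σx·x = 131, Σx = 25, Σ1 = 7.
For Mᵀy: Σx^2·y = -9722, Σx·y = -1600, Σy = -275.
MᵀM·[p, q, r]ᵀ = Mᵀy becomes [[4595, 757, 131]; [757, 131, 25]; [131, 25, 7]]·[p, q, r]ᵀ = [-9722, -1600, -275]ᵀ.
Row-reducing yields p = -7127/3388, q = -71/308, r = 219/242.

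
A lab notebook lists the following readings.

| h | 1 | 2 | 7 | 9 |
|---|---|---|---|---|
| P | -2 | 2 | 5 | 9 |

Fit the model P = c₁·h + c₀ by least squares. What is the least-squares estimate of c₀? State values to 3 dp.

The normal system MᵀM·[c₁, c₀]ᵀ = MᵀP is [[135, 19]; [19, 4]]·[c₁, c₀]ᵀ = [118, 14]ᵀ.
Δ = 135·4 − 19² = 179.
c₁ = (118·4 − 19·14)/179 = 206/179; c₀ = (135·14 − 19·118)/179 = -352/179.

c₀ = -1.966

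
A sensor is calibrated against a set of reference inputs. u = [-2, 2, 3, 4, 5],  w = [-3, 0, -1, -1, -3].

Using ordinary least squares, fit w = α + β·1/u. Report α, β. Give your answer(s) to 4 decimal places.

α = -2.0163, β = 2.6570

The normal equations are: 5·α + (47/60)·β = -8;  (47/60)·α + (2569/3600)·β = 19/60.
(Σ1 = 5, Σ1/u = 47/60, Σ1/u·1/u = 2569/3600, Σw = -8, Σ1/u·w = 19/60.)
Δ = 5·(2569/3600) − (47/60)² = 2659/900.
α = ((-8)·(2569/3600) − (47/60)·(19/60))/(2659/900) = -21445/10636; β = (5·(19/60) − (47/60)·(-8))/(2659/900) = 7065/2659.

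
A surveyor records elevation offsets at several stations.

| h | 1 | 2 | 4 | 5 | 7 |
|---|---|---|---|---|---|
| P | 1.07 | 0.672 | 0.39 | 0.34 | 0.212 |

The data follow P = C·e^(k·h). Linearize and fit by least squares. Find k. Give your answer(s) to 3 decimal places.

Linearized form: ln P = k·h + ln C. From the 5 transformed points,
XᵀX = [[95.0000, 19.0000]; [19.0000, 5]], rhs = [-20.7460, -3.9014]ᵀ  (here Σh = 19.0000, Σ(h)² = 95.0000, Σln P = -3.9014, Σh·ln P = -20.7460).
Δ = 95.0000·5 − (19.0000)² = 114.0000; k = (-20.7460·5 − 19.0000·-3.9014)/114.0000 = -0.25967, ln C = (95.0000·-3.9014 − 19.0000·-20.7460)/114.0000 = 0.20648.

k = -0.260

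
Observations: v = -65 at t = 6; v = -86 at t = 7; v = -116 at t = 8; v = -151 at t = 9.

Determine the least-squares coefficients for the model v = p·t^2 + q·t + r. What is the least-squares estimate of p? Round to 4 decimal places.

p = -3.5000

Entries of XᵀX: Σt^2·t^2 = 14354, Σt^2·t = 1800, Σt^2 = 230, Σt·t = 230, Σt = 30, Σ1 = 4.
Right-hand side: Σt^2·v = -26209, Σt·v = -3279, Σv = -418.
XᵀX·[p, q, r]ᵀ = Xᵀv becomes [[14354, 1800, 230]; [1800, 230, 30]; [230, 30, 4]]·[p, q, r]ᵀ = [-26209, -3279, -418]ᵀ.
Inverting the 3×3 Gram matrix, [p, q, r]ᵀ = [-7/2, 237/10, -81]ᵀ.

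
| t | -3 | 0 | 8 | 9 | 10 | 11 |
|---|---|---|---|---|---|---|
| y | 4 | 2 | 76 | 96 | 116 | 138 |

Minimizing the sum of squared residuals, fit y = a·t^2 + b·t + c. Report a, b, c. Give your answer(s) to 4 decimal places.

MᵀM·[a, b, c]ᵀ = Mᵀy reads: 35379·a + 3545·b + 375·c = 40974;  3545·a + 375·b + 35·c = 4138;  375·a + 35·b + 6·c = 432.
(Σt^2·t^2 = 35379, Σt^2·t = 3545, Σt^2 = 375, Σt·t = 375, Σt = 35, Σ1 = 6, Σt^2·y = 40974, Σt·y = 4138, Σy = 432.)
Solving the 3×3 system (Gaussian elimination) gives a = 19079/19720, b = 175821/98600, c = 11139/9860.

a = 0.9675, b = 1.7832, c = 1.1297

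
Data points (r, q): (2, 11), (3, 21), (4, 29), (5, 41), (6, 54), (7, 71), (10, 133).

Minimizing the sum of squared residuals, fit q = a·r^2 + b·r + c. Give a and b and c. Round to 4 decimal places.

Normal-equation sums: Σr^2·r^2 = 14675, Σr^2·r = 1783, Σr^2 = 239, Σr·r = 239, Σr = 37, Σ1 = 7.
Right-hand side: Σr^2·q = 20445, Σr·q = 2557, Σq = 360.
Solving the 3×3 system (Gaussian elimination) gives a = 49457/44898, b = 84419/44898, c = 29037/7483.

a = 1.1015, b = 1.8802, c = 3.8804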